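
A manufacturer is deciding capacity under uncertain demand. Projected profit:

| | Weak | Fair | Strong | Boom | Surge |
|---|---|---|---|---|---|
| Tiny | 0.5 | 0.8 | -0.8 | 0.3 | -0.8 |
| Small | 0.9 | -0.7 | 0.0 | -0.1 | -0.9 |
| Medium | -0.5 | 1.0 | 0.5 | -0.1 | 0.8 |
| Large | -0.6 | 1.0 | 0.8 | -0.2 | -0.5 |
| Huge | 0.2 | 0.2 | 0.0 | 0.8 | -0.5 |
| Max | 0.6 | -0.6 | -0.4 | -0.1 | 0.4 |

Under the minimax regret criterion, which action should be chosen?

Column bests: Weak=0.9, Fair=1.0, Strong=0.8, Boom=0.8, Surge=0.8.
Tiny regrets: 0.4, 0.2, 1.6, 0.5, 1.6 → max 1.6
Small regrets: 0.0, 1.7, 0.8, 0.9, 1.7 → max 1.7
Medium regrets: 1.4, 0.0, 0.3, 0.9, 0.0 → max 1.4
Large regrets: 1.5, 0.0, 0.0, 1.0, 1.3 → max 1.5
Huge regrets: 0.7, 0.8, 0.8, 0.0, 1.3 → max 1.3
Max regrets: 0.3, 1.6, 1.2, 0.9, 0.4 → max 1.6
Smallest max regret = 1.3 → Huge.

Huge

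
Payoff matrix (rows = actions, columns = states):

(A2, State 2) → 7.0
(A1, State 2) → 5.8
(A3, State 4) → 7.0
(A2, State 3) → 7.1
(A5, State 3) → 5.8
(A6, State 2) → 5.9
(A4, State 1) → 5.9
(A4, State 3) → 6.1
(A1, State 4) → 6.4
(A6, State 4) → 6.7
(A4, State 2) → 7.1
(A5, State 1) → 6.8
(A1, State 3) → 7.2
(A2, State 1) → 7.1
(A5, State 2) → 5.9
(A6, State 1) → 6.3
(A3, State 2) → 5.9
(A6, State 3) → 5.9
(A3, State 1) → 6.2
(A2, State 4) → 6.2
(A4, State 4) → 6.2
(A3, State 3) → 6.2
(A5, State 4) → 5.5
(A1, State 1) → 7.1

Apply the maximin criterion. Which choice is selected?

A2

Row minima: A1=5.8, A2=6.2, A3=5.9, A4=5.9, A5=5.5, A6=5.9
Best worst-case = 6.2 → A2.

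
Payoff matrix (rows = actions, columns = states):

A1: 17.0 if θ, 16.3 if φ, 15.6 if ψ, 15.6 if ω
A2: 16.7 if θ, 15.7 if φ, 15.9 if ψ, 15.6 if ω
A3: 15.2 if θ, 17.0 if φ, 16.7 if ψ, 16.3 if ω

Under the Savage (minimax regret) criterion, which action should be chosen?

A1

Column bests: θ=17.0, φ=17.0, ψ=16.7, ω=16.3.
A1 regrets: 0.0, 0.7, 1.1, 0.7 → max 1.1
A2 regrets: 0.3, 1.3, 0.8, 0.7 → max 1.3
A3 regrets: 1.8, 0.0, 0.0, 0.0 → max 1.8
Smallest max regret = 1.1 → A1.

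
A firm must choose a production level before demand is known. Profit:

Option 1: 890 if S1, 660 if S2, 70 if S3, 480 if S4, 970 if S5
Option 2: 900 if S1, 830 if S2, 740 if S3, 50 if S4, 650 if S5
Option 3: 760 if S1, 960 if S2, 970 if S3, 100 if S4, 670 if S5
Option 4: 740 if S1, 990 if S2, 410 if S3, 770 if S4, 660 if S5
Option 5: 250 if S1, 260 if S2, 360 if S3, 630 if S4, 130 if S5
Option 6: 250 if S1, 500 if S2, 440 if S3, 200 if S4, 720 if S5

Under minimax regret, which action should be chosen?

Option 4

Column bests: S1=900, S2=990, S3=970, S4=770, S5=970.
Option 1 regrets: 10, 330, 900, 290, 0 → max 900
Option 2 regrets: 0, 160, 230, 720, 320 → max 720
Option 3 regrets: 140, 30, 0, 670, 300 → max 670
Option 4 regrets: 160, 0, 560, 0, 310 → max 560
Option 5 regrets: 650, 730, 610, 140, 840 → max 840
Option 6 regrets: 650, 490, 530, 570, 250 → max 650
Smallest max regret = 560 → Option 4.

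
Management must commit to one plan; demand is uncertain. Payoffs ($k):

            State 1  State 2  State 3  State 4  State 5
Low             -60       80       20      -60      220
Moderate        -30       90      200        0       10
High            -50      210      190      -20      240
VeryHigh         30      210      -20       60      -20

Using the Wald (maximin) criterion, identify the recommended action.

VeryHigh

Row minima: Low=-60, Moderate=-30, High=-50, VeryHigh=-20
Best worst-case = -20 → VeryHigh.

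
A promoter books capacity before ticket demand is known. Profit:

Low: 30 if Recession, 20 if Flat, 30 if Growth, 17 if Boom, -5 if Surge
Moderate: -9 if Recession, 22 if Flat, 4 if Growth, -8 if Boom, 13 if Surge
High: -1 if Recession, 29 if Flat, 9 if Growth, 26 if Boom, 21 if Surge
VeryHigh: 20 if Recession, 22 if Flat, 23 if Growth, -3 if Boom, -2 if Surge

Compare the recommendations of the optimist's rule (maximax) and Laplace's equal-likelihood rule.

Row maxima: Low=30, Moderate=22, High=29, VeryHigh=23
Best best-case = 30 → Low.
Row averages: Low=18.4, Moderate=4.4, High=16.8, VeryHigh=12
Highest average = 18.4 → Low.

maximax → Low; laplace → Low (agree)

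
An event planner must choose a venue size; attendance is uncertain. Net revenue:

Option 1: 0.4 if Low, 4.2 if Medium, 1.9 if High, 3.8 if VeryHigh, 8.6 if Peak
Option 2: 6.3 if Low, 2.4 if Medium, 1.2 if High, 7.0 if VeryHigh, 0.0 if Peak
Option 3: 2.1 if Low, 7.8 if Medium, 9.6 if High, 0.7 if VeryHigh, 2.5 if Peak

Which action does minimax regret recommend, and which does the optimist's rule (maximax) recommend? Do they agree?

minimax regret → Option 3; maximax → Option 3 (agree)

Column bests: Low=6.3, Medium=7.8, High=9.6, VeryHigh=7.0, Peak=8.6.
Option 1 regrets: 5.9, 3.6, 7.7, 3.2, 0.0 → max 7.7
Option 2 regrets: 0.0, 5.4, 8.4, 0.0, 8.6 → max 8.6
Option 3 regrets: 4.2, 0.0, 0.0, 6.3, 6.1 → max 6.3
Smallest max regret = 6.3 → Option 3.
Row maxima: Option 1=8.6, Option 2=7.0, Option 3=9.6
Best best-case = 9.6 → Option 3.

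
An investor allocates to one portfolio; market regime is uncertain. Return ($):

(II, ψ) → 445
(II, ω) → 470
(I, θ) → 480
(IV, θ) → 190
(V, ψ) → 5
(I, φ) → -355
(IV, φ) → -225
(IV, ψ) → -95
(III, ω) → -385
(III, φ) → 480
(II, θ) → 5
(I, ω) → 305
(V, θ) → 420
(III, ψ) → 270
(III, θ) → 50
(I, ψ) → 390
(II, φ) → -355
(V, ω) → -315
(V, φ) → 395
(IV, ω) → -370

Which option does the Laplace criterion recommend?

I

Row averages: I=205, II=141.25, III=103.75, IV=-125, V=126.25
Highest average = 205 → I.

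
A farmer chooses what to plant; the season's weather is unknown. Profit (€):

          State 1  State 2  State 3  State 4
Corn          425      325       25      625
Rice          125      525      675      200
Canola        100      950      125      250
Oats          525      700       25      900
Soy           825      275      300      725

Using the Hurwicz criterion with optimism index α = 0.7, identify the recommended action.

Canola

Corn: 0.7·625 + 0.3·25 = 445
Rice: 0.7·675 + 0.3·125 = 510
Canola: 0.7·950 + 0.3·100 = 695
Oats: 0.7·900 + 0.3·25 = 637.5
Soy: 0.7·825 + 0.3·275 = 660
Highest Hurwicz score = 695 → Canola.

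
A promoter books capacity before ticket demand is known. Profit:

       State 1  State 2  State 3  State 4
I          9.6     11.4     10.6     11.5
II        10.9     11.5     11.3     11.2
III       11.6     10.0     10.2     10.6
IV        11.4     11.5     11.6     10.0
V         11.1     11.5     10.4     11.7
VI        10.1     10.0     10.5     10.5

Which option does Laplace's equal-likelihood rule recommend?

II

Row averages: I=10.775, II=11.225, III=10.6, IV=11.125, V=11.175, VI=10.275
Highest average = 11.225 → II.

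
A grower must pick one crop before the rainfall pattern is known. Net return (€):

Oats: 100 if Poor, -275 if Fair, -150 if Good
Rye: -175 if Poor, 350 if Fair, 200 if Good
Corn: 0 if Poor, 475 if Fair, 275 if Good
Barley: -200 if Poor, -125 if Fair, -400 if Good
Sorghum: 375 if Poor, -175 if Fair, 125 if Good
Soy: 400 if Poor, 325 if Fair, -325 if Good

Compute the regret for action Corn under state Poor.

400

Best payoff under Poor is 400.
Regret = 400 − 0 = 400.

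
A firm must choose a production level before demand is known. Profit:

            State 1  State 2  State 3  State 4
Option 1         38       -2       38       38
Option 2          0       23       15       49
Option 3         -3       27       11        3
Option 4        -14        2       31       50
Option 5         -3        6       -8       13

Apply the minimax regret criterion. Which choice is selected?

Option 1

Column bests: State 1=38, State 2=27, State 3=38, State 4=50.
Option 1 regrets: 0, 29, 0, 12 → max 29
Option 2 regrets: 38, 4, 23, 1 → max 38
Option 3 regrets: 41, 0, 27, 47 → max 47
Option 4 regrets: 52, 25, 7, 0 → max 52
Option 5 regrets: 41, 21, 46, 37 → max 46
Smallest max regret = 29 → Option 1.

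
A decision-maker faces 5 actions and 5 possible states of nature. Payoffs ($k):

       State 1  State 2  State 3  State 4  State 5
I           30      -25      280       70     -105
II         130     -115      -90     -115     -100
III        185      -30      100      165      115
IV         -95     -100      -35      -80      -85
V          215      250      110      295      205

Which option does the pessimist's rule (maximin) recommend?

Row minima: I=-105, II=-115, III=-30, IV=-100, V=110
Best worst-case = 110 → V.

V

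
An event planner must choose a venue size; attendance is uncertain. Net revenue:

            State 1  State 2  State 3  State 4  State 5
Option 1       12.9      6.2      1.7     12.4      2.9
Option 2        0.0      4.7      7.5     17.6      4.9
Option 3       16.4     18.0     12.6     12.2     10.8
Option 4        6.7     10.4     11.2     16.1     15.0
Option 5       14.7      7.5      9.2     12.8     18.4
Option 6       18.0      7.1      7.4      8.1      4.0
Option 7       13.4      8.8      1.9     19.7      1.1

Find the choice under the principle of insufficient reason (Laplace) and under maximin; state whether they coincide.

laplace → Option 3; maximin → Option 3 (agree)

Row averages: Option 1=7.22, Option 2=6.94, Option 3=14, Option 4=11.88, Option 5=12.52, Option 6=8.92, Option 7=8.98
Highest average = 14 → Option 3.
Row minima: Option 1=1.7, Option 2=0.0, Option 3=10.8, Option 4=6.7, Option 5=7.5, Option 6=4.0, Option 7=1.1
Best worst-case = 10.8 → Option 3.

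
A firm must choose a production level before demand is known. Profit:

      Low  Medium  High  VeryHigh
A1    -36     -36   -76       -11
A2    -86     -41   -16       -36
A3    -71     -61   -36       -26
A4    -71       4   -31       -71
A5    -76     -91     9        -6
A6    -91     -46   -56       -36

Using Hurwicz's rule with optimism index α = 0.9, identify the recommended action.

A5

A1: 0.9·(-11) + 0.1·(-76) = -17.5
A2: 0.9·(-16) + 0.1·(-86) = -23
A3: 0.9·(-26) + 0.1·(-71) = -30.5
A4: 0.9·4 + 0.1·(-71) = -3.5
A5: 0.9·9 + 0.1·(-91) = -1
A6: 0.9·(-36) + 0.1·(-91) = -41.5
Highest Hurwicz score = -1 → A5.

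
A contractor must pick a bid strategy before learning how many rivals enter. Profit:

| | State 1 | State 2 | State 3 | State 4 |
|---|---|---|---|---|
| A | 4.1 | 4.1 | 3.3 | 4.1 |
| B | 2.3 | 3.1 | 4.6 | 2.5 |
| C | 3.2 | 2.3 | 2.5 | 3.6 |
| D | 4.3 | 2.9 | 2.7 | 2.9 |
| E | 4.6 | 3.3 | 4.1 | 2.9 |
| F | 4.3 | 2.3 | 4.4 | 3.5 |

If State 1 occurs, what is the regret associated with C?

Best payoff under State 1 is 4.6.
Regret = 4.6 − 3.2 = 1.4.

1.4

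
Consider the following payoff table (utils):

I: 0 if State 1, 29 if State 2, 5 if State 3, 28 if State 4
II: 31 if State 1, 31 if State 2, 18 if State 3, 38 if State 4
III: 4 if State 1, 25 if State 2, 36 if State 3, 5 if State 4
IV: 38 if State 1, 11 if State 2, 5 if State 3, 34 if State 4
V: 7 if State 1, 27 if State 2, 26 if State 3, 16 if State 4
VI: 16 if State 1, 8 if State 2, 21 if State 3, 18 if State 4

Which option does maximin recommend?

Row minima: I=0, II=18, III=4, IV=5, V=7, VI=8
Best worst-case = 18 → II.

II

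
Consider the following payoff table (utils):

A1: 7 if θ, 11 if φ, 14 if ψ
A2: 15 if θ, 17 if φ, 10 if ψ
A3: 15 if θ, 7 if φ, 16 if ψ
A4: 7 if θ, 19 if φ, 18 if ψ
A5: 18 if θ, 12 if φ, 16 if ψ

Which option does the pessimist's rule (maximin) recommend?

A5

Row minima: A1=7, A2=10, A3=7, A4=7, A5=12
Best worst-case = 12 → A5.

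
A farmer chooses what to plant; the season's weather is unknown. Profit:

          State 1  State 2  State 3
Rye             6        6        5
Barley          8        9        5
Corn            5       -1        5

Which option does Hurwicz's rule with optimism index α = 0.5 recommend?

Barley

Rye: 0.5·6 + 0.5·5 = 5.5
Barley: 0.5·9 + 0.5·5 = 7
Corn: 0.5·5 + 0.5·(-1) = 2
Highest Hurwicz score = 7 → Barley.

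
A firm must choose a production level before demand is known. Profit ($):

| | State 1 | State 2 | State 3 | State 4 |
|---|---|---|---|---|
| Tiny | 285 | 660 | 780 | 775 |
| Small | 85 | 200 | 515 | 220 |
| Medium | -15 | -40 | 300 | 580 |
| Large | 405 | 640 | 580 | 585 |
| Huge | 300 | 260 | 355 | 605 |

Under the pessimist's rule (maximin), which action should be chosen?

Large

Row minima: Tiny=285, Small=85, Medium=-40, Large=405, Huge=260
Best worst-case = 405 → Large.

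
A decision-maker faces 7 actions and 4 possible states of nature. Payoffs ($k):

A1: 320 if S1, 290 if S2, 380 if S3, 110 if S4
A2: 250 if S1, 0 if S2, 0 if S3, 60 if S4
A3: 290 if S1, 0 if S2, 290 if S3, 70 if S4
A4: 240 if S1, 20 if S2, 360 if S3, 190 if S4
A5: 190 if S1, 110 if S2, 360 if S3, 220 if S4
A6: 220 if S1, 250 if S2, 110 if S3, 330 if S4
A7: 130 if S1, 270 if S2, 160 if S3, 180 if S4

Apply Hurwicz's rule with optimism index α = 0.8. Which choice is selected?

A1: 0.8·380 + 0.2·110 = 326
A2: 0.8·250 + 0.2·0 = 200
A3: 0.8·290 + 0.2·0 = 232
A4: 0.8·360 + 0.2·20 = 292
A5: 0.8·360 + 0.2·110 = 310
A6: 0.8·330 + 0.2·110 = 286
A7: 0.8·270 + 0.2·130 = 242
Highest Hurwicz score = 326 → A1.

A1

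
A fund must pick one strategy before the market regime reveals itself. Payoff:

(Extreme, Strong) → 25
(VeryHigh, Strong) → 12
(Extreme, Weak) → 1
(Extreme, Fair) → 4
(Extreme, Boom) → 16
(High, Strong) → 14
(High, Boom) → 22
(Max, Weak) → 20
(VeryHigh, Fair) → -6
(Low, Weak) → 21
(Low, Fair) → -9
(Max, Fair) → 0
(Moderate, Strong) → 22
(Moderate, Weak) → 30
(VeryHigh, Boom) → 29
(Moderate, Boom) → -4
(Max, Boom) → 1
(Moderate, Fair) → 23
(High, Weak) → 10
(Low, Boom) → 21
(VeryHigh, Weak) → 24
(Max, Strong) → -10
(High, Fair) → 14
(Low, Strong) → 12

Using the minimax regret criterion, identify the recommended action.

High

Column bests: Weak=30, Fair=23, Strong=25, Boom=29.
Low regrets: 9, 32, 13, 8 → max 32
Moderate regrets: 0, 0, 3, 33 → max 33
High regrets: 20, 9, 11, 7 → max 20
VeryHigh regrets: 6, 29, 13, 0 → max 29
Extreme regrets: 29, 19, 0, 13 → max 29
Max regrets: 10, 23, 35, 28 → max 35
Smallest max regret = 20 → High.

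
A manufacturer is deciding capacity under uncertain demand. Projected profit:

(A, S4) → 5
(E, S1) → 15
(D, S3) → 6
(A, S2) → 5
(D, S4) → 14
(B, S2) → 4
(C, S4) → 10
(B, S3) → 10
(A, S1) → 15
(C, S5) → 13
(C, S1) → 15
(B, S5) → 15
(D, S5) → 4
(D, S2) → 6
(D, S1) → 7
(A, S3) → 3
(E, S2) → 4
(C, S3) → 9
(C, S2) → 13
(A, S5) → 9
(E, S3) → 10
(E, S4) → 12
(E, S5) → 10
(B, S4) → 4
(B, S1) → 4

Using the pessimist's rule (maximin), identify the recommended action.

Row minima: A=3, B=4, C=9, D=4, E=4
Best worst-case = 9 → C.

C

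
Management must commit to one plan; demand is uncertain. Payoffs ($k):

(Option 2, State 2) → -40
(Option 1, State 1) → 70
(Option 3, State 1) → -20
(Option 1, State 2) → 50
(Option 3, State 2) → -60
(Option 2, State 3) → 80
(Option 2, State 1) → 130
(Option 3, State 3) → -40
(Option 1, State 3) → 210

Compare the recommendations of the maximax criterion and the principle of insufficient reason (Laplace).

Row maxima: Option 1=210, Option 2=130, Option 3=-20
Best best-case = 210 → Option 1.
Row averages: Option 1=110, Option 2=170/3, Option 3=-40
Highest average = 110 → Option 1.

maximax → Option 1; laplace → Option 1 (agree)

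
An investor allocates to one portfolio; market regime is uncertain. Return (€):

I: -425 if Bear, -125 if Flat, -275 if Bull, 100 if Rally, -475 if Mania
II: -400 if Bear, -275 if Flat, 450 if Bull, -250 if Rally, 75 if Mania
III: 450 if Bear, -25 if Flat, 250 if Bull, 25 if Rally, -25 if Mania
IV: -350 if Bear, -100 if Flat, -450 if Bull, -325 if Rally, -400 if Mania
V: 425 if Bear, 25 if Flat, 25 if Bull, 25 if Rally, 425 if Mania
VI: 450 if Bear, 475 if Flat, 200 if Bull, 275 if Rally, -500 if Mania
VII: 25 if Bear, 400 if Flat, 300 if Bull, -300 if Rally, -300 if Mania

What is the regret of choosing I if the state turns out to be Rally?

Best payoff under Rally is 275.
Regret = 275 − 100 = 175.

175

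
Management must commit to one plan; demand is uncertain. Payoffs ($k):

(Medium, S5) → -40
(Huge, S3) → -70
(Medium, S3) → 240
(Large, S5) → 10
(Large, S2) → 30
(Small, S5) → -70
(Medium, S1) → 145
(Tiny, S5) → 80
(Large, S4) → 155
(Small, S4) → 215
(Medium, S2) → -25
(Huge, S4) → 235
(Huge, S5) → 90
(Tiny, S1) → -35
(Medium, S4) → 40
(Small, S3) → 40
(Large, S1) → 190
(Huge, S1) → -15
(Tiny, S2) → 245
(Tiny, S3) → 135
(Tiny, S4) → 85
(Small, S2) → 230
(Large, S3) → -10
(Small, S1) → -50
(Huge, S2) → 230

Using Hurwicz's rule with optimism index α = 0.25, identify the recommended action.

Large

Tiny: 0.25·245 + 0.75·(-35) = 35
Small: 0.25·230 + 0.75·(-70) = 5
Medium: 0.25·240 + 0.75·(-40) = 30
Large: 0.25·190 + 0.75·(-10) = 40
Huge: 0.25·235 + 0.75·(-70) = 6.25
Highest Hurwicz score = 40 → Large.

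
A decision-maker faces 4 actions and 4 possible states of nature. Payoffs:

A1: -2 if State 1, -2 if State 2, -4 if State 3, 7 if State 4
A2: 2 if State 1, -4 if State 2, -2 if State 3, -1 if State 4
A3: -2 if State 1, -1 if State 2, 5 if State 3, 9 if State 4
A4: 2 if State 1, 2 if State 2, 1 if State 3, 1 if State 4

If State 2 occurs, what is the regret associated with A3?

3

Best payoff under State 2 is 2.
Regret = 2 − (-1) = 3.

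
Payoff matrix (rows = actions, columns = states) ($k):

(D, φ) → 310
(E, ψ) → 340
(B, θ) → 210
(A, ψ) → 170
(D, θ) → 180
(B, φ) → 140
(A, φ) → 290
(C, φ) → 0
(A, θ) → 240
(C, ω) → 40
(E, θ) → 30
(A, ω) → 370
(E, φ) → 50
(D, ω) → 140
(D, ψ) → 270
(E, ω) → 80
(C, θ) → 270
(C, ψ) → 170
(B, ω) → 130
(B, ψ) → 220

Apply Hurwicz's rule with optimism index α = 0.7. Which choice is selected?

A: 0.7·370 + 0.3·170 = 310
B: 0.7·220 + 0.3·130 = 193
C: 0.7·270 + 0.3·0 = 189
D: 0.7·310 + 0.3·140 = 259
E: 0.7·340 + 0.3·30 = 247
Highest Hurwicz score = 310 → A.

A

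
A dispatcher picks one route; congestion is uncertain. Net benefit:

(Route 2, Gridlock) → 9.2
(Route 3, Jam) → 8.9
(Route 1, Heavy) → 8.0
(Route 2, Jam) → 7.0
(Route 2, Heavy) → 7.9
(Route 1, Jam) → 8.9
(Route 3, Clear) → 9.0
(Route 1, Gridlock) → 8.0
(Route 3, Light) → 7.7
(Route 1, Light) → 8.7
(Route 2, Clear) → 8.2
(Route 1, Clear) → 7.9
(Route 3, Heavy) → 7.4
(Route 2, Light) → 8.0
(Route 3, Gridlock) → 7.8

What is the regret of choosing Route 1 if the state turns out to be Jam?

Best payoff under Jam is 8.9.
Regret = 8.9 − 8.9 = 0.0.

0.0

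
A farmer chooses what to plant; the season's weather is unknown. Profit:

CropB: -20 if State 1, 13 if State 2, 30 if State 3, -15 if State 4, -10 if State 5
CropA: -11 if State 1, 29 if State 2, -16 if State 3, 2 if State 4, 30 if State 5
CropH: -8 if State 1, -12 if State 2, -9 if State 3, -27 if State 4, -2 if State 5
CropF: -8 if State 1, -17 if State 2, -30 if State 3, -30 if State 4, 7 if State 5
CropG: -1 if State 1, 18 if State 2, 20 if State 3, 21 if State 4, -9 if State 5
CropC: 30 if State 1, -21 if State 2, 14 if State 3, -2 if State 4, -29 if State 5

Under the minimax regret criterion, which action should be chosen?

Column bests: State 1=30, State 2=29, State 3=30, State 4=21, State 5=30.
CropB regrets: 50, 16, 0, 36, 40 → max 50
CropA regrets: 41, 0, 46, 19, 0 → max 46
CropH regrets: 38, 41, 39, 48, 32 → max 48
CropF regrets: 38, 46, 60, 51, 23 → max 60
CropG regrets: 31, 11, 10, 0, 39 → max 39
CropC regrets: 0, 50, 16, 23, 59 → max 59
Smallest max regret = 39 → CropG.

CropG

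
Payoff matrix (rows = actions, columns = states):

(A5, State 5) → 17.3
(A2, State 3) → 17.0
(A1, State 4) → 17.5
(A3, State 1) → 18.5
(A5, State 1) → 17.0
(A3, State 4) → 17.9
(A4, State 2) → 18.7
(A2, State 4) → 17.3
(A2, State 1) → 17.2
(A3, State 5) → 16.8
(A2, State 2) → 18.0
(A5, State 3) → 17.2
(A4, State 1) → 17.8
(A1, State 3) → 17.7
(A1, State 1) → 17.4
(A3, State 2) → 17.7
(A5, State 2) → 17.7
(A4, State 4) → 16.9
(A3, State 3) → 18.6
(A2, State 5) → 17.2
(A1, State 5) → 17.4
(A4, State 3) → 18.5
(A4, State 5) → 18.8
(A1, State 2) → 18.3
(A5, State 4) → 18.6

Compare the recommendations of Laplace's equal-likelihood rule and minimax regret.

laplace → A4; minimax regret → A1 (disagree)

Row averages: A1=17.66, A2=17.34, A3=17.9, A4=18.14, A5=17.56
Highest average = 18.14 → A4.
Column bests: State 1=18.5, State 2=18.7, State 3=18.6, State 4=18.6, State 5=18.8.
A1 regrets: 1.1, 0.4, 0.9, 1.1, 1.4 → max 1.4
A2 regrets: 1.3, 0.7, 1.6, 1.3, 1.6 → max 1.6
A3 regrets: 0.0, 1.0, 0.0, 0.7, 2.0 → max 2.0
A4 regrets: 0.7, 0.0, 0.1, 1.7, 0.0 → max 1.7
A5 regrets: 1.5, 1.0, 1.4, 0.0, 1.5 → max 1.5
Smallest max regret = 1.4 → A1.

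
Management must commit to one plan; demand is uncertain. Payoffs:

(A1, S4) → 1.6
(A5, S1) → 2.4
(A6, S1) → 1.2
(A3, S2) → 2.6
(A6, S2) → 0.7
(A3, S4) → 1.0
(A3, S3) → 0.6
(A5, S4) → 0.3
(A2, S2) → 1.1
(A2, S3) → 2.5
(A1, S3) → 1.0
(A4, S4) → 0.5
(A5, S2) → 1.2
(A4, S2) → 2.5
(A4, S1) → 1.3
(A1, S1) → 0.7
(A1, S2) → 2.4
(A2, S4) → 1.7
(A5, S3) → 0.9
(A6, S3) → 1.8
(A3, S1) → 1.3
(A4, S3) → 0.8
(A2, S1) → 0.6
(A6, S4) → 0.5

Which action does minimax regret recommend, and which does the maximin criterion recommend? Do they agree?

minimax regret → A5; maximin → A1 (disagree)

Column bests: S1=2.4, S2=2.6, S3=2.5, S4=1.7.
A1 regrets: 1.7, 0.2, 1.5, 0.1 → max 1.7
A2 regrets: 1.8, 1.5, 0.0, 0.0 → max 1.8
A3 regrets: 1.1, 0.0, 1.9, 0.7 → max 1.9
A4 regrets: 1.1, 0.1, 1.7, 1.2 → max 1.7
A5 regrets: 0.0, 1.4, 1.6, 1.4 → max 1.6
A6 regrets: 1.2, 1.9, 0.7, 1.2 → max 1.9
Smallest max regret = 1.6 → A5.
Row minima: A1=0.7, A2=0.6, A3=0.6, A4=0.5, A5=0.3, A6=0.5
Best worst-case = 0.7 → A1.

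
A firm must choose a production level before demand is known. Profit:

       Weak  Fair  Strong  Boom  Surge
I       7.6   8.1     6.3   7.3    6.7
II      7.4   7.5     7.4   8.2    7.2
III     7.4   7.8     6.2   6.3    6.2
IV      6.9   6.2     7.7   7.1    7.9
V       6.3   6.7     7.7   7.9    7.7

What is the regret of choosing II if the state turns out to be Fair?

Best payoff under Fair is 8.1.
Regret = 8.1 − 7.5 = 0.6.

0.6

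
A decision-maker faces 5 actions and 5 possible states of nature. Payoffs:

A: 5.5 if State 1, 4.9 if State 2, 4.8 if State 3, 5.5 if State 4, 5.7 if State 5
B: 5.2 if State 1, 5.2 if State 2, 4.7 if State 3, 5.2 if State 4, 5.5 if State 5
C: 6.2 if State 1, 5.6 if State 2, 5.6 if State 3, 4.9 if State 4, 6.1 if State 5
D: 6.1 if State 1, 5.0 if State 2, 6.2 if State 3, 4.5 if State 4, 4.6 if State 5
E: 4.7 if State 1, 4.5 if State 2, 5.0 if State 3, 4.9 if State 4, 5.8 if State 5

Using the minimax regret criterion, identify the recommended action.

C

Column bests: State 1=6.2, State 2=5.6, State 3=6.2, State 4=5.5, State 5=6.1.
A regrets: 0.7, 0.7, 1.4, 0.0, 0.4 → max 1.4
B regrets: 1.0, 0.4, 1.5, 0.3, 0.6 → max 1.5
C regrets: 0.0, 0.0, 0.6, 0.6, 0.0 → max 0.6
D regrets: 0.1, 0.6, 0.0, 1.0, 1.5 → max 1.5
E regrets: 1.5, 1.1, 1.2, 0.6, 0.3 → max 1.5
Smallest max regret = 0.6 → C.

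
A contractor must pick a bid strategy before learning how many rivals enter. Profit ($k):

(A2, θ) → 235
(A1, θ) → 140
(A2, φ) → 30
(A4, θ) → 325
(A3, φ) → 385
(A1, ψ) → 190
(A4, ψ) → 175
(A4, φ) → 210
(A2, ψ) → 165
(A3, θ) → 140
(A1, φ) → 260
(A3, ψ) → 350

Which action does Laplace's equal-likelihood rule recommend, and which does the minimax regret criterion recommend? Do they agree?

Row averages: A1=590/3, A2=430/3, A3=875/3, A4=710/3
Highest average = 875/3 → A3.
Column bests: θ=325, φ=385, ψ=350.
A1 regrets: 185, 125, 160 → max 185
A2 regrets: 90, 355, 185 → max 355
A3 regrets: 185, 0, 0 → max 185
A4 regrets: 0, 175, 175 → max 175
Smallest max regret = 175 → A4.

laplace → A3; minimax regret → A4 (disagree)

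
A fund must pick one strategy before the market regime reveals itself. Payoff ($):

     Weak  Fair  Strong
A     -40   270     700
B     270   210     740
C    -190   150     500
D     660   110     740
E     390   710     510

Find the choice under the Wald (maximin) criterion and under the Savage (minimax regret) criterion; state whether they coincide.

Row minima: A=-40, B=210, C=-190, D=110, E=390
Best worst-case = 390 → E.
Column bests: Weak=660, Fair=710, Strong=740.
A regrets: 700, 440, 40 → max 700
B regrets: 390, 500, 0 → max 500
C regrets: 850, 560, 240 → max 850
D regrets: 0, 600, 0 → max 600
E regrets: 270, 0, 230 → max 270
Smallest max regret = 270 → E.

maximin → E; minimax regret → E (agree)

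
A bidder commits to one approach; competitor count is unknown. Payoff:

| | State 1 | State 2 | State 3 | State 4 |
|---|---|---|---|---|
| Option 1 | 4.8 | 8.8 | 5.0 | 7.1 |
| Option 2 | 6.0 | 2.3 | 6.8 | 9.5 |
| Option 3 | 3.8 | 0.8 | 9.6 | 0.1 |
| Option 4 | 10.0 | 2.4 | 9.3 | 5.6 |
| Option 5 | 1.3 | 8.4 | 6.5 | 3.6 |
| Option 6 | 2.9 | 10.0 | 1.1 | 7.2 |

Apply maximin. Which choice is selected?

Row minima: Option 1=4.8, Option 2=2.3, Option 3=0.1, Option 4=2.4, Option 5=1.3, Option 6=1.1
Best worst-case = 4.8 → Option 1.

Option 1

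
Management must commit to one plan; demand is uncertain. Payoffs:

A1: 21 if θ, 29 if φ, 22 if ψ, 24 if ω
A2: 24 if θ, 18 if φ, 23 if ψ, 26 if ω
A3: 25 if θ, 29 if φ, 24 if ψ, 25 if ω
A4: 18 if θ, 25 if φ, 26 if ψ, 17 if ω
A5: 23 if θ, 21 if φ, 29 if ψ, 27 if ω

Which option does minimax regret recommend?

A3

Column bests: θ=25, φ=29, ψ=29, ω=27.
A1 regrets: 4, 0, 7, 3 → max 7
A2 regrets: 1, 11, 6, 1 → max 11
A3 regrets: 0, 0, 5, 2 → max 5
A4 regrets: 7, 4, 3, 10 → max 10
A5 regrets: 2, 8, 0, 0 → max 8
Smallest max regret = 5 → A3.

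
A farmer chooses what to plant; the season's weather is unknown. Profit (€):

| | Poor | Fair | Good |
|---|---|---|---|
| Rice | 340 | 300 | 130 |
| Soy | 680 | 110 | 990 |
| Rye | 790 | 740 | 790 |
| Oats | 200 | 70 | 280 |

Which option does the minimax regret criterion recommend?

Rye

Column bests: Poor=790, Fair=740, Good=990.
Rice regrets: 450, 440, 860 → max 860
Soy regrets: 110, 630, 0 → max 630
Rye regrets: 0, 0, 200 → max 200
Oats regrets: 590, 670, 710 → max 710
Smallest max regret = 200 → Rye.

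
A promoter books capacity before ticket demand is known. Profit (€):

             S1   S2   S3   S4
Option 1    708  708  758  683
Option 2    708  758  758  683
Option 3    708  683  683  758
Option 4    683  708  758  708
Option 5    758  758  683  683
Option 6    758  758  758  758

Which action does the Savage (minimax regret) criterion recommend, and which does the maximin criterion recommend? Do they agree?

Column bests: S1=758, S2=758, S3=758, S4=758.
Option 1 regrets: 50, 50, 0, 75 → max 75
Option 2 regrets: 50, 0, 0, 75 → max 75
Option 3 regrets: 50, 75, 75, 0 → max 75
Option 4 regrets: 75, 50, 0, 50 → max 75
Option 5 regrets: 0, 0, 75, 75 → max 75
Option 6 regrets: 0, 0, 0, 0 → max 0
Smallest max regret = 0 → Option 6.
Row minima: Option 1=683, Option 2=683, Option 3=683, Option 4=683, Option 5=683, Option 6=758
Best worst-case = 758 → Option 6.

minimax regret → Option 6; maximin → Option 6 (agree)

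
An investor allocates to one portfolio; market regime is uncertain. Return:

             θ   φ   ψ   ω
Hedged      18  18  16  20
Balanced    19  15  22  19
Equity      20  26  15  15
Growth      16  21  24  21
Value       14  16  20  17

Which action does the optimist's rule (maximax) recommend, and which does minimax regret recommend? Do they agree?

Row maxima: Hedged=20, Balanced=22, Equity=26, Growth=24, Value=20
Best best-case = 26 → Equity.
Column bests: θ=20, φ=26, ψ=24, ω=21.
Hedged regrets: 2, 8, 8, 1 → max 8
Balanced regrets: 1, 11, 2, 2 → max 11
Equity regrets: 0, 0, 9, 6 → max 9
Growth regrets: 4, 5, 0, 0 → max 5
Value regrets: 6, 10, 4, 4 → max 10
Smallest max regret = 5 → Growth.

maximax → Equity; minimax regret → Growth (disagree)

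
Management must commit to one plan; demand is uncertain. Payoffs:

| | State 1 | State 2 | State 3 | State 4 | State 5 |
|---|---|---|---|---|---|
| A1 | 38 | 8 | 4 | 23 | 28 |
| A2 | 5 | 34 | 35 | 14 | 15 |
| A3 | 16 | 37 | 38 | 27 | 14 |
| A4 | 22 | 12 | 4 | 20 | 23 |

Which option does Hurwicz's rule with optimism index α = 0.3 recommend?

A3

A1: 0.3·38 + 0.7·4 = 14.2
A2: 0.3·35 + 0.7·5 = 14
A3: 0.3·38 + 0.7·14 = 21.2
A4: 0.3·23 + 0.7·4 = 9.7
Highest Hurwicz score = 21.2 → A3.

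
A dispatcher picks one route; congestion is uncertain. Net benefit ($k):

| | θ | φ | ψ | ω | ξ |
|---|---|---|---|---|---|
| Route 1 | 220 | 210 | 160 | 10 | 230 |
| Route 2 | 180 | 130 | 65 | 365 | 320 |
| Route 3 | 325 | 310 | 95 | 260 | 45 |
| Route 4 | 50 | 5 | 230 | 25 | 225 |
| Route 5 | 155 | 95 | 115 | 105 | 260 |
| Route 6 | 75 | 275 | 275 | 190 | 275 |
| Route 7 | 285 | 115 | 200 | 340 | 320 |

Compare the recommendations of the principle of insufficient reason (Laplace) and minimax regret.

Row averages: Route 1=166, Route 2=212, Route 3=207, Route 4=107, Route 5=146, Route 6=218, Route 7=252
Highest average = 252 → Route 7.
Column bests: θ=325, φ=310, ψ=275, ω=365, ξ=320.
Route 1 regrets: 105, 100, 115, 355, 90 → max 355
Route 2 regrets: 145, 180, 210, 0, 0 → max 210
Route 3 regrets: 0, 0, 180, 105, 275 → max 275
Route 4 regrets: 275, 305, 45, 340, 95 → max 340
Route 5 regrets: 170, 215, 160, 260, 60 → max 260
Route 6 regrets: 250, 35, 0, 175, 45 → max 250
Route 7 regrets: 40, 195, 75, 25, 0 → max 195
Smallest max regret = 195 → Route 7.

laplace → Route 7; minimax regret → Route 7 (agree)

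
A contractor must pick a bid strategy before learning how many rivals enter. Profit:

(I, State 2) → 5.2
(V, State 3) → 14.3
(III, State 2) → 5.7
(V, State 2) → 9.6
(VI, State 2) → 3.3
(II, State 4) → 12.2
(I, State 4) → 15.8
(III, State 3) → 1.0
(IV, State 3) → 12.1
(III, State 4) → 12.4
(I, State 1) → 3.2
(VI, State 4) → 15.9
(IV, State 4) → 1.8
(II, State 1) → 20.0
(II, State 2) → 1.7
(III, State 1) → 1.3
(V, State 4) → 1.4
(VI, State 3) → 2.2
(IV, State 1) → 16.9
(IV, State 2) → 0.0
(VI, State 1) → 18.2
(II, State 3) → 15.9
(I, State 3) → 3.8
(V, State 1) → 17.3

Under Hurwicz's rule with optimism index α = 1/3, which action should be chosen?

II

I: 1/3·15.8 + 2/3·3.2 = 7.4
II: 1/3·20.0 + 2/3·1.7 = 7.8
III: 1/3·12.4 + 2/3·1.0 = 4.8
IV: 1/3·16.9 + 2/3·0.0 = 169/30
V: 1/3·17.3 + 2/3·1.4 = 6.7
VI: 1/3·18.2 + 2/3·2.2 = 113/15
Highest Hurwicz score = 7.8 → II.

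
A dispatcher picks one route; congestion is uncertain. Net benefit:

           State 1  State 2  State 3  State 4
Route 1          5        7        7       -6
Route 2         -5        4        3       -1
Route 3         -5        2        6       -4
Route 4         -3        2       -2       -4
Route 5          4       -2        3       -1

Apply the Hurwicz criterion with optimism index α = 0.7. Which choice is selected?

Route 1

Route 1: 0.7·7 + 0.3·(-6) = 3.1
Route 2: 0.7·4 + 0.3·(-5) = 1.3
Route 3: 0.7·6 + 0.3·(-5) = 2.7
Route 4: 0.7·2 + 0.3·(-4) = 0.2
Route 5: 0.7·4 + 0.3·(-2) = 2.2
Highest Hurwicz score = 3.1 → Route 1.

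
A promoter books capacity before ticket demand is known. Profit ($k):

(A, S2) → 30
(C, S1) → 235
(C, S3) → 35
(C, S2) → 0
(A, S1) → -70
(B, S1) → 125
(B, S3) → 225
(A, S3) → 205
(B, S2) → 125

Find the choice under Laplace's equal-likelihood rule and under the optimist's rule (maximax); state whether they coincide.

Row averages: A=55, B=475/3, C=90
Highest average = 475/3 → B.
Row maxima: A=205, B=225, C=235
Best best-case = 235 → C.

laplace → B; maximax → C (disagree)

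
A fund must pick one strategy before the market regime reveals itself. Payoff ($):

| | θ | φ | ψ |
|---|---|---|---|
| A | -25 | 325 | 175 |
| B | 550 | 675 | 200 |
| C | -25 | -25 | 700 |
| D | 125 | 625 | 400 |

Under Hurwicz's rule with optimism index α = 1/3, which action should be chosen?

B

A: 1/3·325 + 2/3·(-25) = 275/3
B: 1/3·675 + 2/3·200 = 1075/3
C: 1/3·700 + 2/3·(-25) = 650/3
D: 1/3·625 + 2/3·125 = 875/3
Highest Hurwicz score = 1075/3 → B.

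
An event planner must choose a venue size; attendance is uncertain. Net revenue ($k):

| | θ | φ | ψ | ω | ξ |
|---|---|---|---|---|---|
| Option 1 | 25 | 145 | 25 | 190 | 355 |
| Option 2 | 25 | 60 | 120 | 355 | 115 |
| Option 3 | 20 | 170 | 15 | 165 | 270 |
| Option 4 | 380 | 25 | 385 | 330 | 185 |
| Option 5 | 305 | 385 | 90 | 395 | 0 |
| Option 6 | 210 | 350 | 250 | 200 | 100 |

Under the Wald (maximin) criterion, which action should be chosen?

Option 6

Row minima: Option 1=25, Option 2=25, Option 3=15, Option 4=25, Option 5=0, Option 6=100
Best worst-case = 100 → Option 6.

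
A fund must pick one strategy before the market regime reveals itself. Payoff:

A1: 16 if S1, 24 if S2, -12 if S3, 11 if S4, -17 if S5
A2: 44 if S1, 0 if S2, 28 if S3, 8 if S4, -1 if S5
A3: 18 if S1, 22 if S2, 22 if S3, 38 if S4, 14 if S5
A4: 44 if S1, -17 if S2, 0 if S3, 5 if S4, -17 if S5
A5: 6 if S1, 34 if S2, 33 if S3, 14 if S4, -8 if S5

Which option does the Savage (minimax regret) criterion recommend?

Column bests: S1=44, S2=34, S3=33, S4=38, S5=14.
A1 regrets: 28, 10, 45, 27, 31 → max 45
A2 regrets: 0, 34, 5, 30, 15 → max 34
A3 regrets: 26, 12, 11, 0, 0 → max 26
A4 regrets: 0, 51, 33, 33, 31 → max 51
A5 regrets: 38, 0, 0, 24, 22 → max 38
Smallest max regret = 26 → A3.

A3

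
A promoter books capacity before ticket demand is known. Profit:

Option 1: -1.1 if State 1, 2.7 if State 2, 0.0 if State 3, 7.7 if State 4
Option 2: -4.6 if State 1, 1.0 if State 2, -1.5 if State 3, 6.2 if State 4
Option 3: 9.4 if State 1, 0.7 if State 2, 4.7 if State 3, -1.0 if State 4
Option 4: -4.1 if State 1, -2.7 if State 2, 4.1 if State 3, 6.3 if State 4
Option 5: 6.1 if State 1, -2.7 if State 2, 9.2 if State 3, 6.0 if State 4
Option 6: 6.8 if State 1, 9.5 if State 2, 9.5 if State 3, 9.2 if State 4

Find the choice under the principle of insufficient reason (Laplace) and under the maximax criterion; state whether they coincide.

laplace → Option 6; maximax → Option 6 (agree)

Row averages: Option 1=2.325, Option 2=0.275, Option 3=3.45, Option 4=0.9, Option 5=4.65, Option 6=8.75
Highest average = 8.75 → Option 6.
Row maxima: Option 1=7.7, Option 2=6.2, Option 3=9.4, Option 4=6.3, Option 5=9.2, Option 6=9.5
Best best-case = 9.5 → Option 6.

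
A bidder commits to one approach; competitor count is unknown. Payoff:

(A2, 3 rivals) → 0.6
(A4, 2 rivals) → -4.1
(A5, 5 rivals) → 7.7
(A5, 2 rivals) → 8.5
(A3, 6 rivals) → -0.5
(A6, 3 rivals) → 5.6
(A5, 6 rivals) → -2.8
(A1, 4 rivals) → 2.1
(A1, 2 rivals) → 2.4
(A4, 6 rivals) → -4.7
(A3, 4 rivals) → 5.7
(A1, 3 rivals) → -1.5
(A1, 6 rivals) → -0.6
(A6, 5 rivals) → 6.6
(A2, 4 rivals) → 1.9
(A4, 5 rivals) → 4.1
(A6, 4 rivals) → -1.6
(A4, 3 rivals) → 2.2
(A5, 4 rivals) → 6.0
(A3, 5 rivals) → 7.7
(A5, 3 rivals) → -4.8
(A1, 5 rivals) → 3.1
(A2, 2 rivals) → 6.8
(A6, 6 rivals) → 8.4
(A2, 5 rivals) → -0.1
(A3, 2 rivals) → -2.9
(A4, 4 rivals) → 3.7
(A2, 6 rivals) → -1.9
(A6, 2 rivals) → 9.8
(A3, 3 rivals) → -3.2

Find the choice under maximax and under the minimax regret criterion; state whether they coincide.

maximax → A6; minimax regret → A6 (agree)

Row maxima: A1=3.1, A2=6.8, A3=7.7, A4=4.1, A5=8.5, A6=9.8
Best best-case = 9.8 → A6.
Column bests: 2 rivals=9.8, 3 rivals=5.6, 4 rivals=6.0, 5 rivals=7.7, 6 rivals=8.4.
A1 regrets: 7.4, 7.1, 3.9, 4.6, 9.0 → max 9.0
A2 regrets: 3.0, 5.0, 4.1, 7.8, 10.3 → max 10.3
A3 regrets: 12.7, 8.8, 0.3, 0.0, 8.9 → max 12.7
A4 regrets: 13.9, 3.4, 2.3, 3.6, 13.1 → max 13.9
A5 regrets: 1.3, 10.4, 0.0, 0.0, 11.2 → max 11.2
A6 regrets: 0.0, 0.0, 7.6, 1.1, 0.0 → max 7.6
Smallest max regret = 7.6 → A6.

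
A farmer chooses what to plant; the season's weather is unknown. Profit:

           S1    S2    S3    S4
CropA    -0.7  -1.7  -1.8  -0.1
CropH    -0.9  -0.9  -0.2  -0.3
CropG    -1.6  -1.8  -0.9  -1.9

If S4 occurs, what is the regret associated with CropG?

Best payoff under S4 is -0.1.
Regret = -0.1 − (-1.9) = 1.8.

1.8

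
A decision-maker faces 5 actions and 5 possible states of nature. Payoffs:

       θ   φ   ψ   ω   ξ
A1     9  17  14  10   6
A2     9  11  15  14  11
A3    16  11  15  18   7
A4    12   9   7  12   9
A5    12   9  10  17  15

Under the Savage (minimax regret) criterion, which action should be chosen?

Column bests: θ=16, φ=17, ψ=15, ω=18, ξ=15.
A1 regrets: 7, 0, 1, 8, 9 → max 9
A2 regrets: 7, 6, 0, 4, 4 → max 7
A3 regrets: 0, 6, 0, 0, 8 → max 8
A4 regrets: 4, 8, 8, 6, 6 → max 8
A5 regrets: 4, 8, 5, 1, 0 → max 8
Smallest max regret = 7 → A2.

A2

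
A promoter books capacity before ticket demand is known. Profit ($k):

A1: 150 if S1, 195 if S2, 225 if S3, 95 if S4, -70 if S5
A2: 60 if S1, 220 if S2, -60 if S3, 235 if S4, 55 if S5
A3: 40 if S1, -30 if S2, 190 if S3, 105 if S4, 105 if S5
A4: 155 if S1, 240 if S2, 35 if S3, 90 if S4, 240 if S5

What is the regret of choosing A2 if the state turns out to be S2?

20

Best payoff under S2 is 240.
Regret = 240 − 220 = 20.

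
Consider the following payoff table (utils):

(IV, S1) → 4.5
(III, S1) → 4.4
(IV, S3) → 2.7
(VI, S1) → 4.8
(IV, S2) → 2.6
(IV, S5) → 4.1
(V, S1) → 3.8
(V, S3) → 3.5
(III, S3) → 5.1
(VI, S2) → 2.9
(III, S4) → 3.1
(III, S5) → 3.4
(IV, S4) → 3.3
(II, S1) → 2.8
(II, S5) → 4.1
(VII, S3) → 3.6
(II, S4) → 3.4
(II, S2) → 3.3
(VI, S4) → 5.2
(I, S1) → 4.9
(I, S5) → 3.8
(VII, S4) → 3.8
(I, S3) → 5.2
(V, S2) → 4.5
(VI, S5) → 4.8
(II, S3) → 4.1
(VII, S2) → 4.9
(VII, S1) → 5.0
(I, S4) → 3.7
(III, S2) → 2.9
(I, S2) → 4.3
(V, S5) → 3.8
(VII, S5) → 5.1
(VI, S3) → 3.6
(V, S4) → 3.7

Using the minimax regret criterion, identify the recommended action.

Column bests: S1=5.0, S2=4.9, S3=5.2, S4=5.2, S5=5.1.
I regrets: 0.1, 0.6, 0.0, 1.5, 1.3 → max 1.5
II regrets: 2.2, 1.6, 1.1, 1.8, 1.0 → max 2.2
III regrets: 0.6, 2.0, 0.1, 2.1, 1.7 → max 2.1
IV regrets: 0.5, 2.3, 2.5, 1.9, 1.0 → max 2.5
V regrets: 1.2, 0.4, 1.7, 1.5, 1.3 → max 1.7
VI regrets: 0.2, 2.0, 1.6, 0.0, 0.3 → max 2.0
VII regrets: 0.0, 0.0, 1.6, 1.4, 0.0 → max 1.6
Smallest max regret = 1.5 → I.

I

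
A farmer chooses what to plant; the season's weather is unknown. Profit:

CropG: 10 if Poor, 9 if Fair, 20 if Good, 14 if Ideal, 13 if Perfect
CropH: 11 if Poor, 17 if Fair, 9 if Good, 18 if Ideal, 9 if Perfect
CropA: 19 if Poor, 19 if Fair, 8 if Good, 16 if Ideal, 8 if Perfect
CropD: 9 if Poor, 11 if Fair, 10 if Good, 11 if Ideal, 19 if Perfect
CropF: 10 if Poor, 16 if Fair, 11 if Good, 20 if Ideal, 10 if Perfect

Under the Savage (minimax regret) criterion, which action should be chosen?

Column bests: Poor=19, Fair=19, Good=20, Ideal=20, Perfect=19.
CropG regrets: 9, 10, 0, 6, 6 → max 10
CropH regrets: 8, 2, 11, 2, 10 → max 11
CropA regrets: 0, 0, 12, 4, 11 → max 12
CropD regrets: 10, 8, 10, 9, 0 → max 10
CropF regrets: 9, 3, 9, 0, 9 → max 9
Smallest max regret = 9 → CropF.

CropF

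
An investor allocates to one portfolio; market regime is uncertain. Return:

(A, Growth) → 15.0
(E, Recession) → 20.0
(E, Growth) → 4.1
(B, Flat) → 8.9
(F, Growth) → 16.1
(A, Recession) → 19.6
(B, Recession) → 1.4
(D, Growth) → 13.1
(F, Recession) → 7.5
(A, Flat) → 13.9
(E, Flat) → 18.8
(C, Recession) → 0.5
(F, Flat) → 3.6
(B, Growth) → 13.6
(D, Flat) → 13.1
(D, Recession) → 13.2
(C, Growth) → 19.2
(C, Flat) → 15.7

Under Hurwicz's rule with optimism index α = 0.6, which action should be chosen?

A: 0.6·19.6 + 0.4·13.9 = 17.32
B: 0.6·13.6 + 0.4·1.4 = 8.72
C: 0.6·19.2 + 0.4·0.5 = 11.72
D: 0.6·13.2 + 0.4·13.1 = 13.16
E: 0.6·20.0 + 0.4·4.1 = 13.64
F: 0.6·16.1 + 0.4·3.6 = 11.1
Highest Hurwicz score = 17.32 → A.

A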